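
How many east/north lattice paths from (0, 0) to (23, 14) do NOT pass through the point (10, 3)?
Number of paths = 5393189616

Total paths from (0, 0) to (23, 14): C(37, 23) = 6107086800. Paths through (10, 3): (paths (0, 0) → (10, 3)) × (paths (10, 3) → (23, 14)) = C(13, 10) · C(24, 13) = 286 · 2496144 = 713897184. Avoidance count = 6107086800 − 713897184 = 5393189616.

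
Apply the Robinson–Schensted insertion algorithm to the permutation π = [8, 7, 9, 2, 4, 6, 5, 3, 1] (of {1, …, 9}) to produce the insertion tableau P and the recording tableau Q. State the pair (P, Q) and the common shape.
P = [1, 3, 5] / [2, 9] / [4] / [6] / [7] / [8];  Q = [1, 3, 6] / [2, 5] / [4] / [7] / [8] / [9];  common shape = (3, 2, 1, 1, 1, 1)

Row-insert the values π_1, π_2, … into P one at a time, bumping the leftmost entry strictly greater than the inserted value down to the next row. The recording tableau Q records, in position (i, j), the step at which that cell was added to P.
  Insert 8 (step 1): P = [8];  Q = [1]
  Insert 7 (step 2): P = [7] / [8];  Q = [1] / [2]
  Insert 9 (step 3): P = [7, 9] / [8];  Q = [1, 3] / [2]
  Insert 2 (step 4): P = [2, 9] / [7] / [8];  Q = [1, 3] / [2] / [4]
  Insert 4 (step 5): P = [2, 4] / [7, 9] / [8];  Q = [1, 3] / [2, 5] / [4]
  Insert 6 (step 6): P = [2, 4, 6] / [7, 9] / [8];  Q = [1, 3, 6] / [2, 5] / [4]
  Insert 5 (step 7): P = [2, 4, 5] / [6, 9] / [7] / [8];  Q = [1, 3, 6] / [2, 5] / [4] / [7]
  Insert 3 (step 8): P = [2, 3, 5] / [4, 9] / [6] / [7] / [8];  Q = [1, 3, 6] / [2, 5] / [4] / [7] / [8]
  Insert 1 (step 9): P = [1, 3, 5] / [2, 9] / [4] / [6] / [7] / [8];  Q = [1, 3, 6] / [2, 5] / [4] / [7] / [8] / [9]
Final shape: (3, 2, 1, 1, 1, 1).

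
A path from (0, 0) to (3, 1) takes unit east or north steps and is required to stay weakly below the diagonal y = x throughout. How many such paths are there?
Number of paths = 3

By the reflection principle (André's argument), the number of monotone paths to (3, 1) with n ≤ m that never go above y = x is C(4, 3) − C(4, 4) = 4 − 1 = 3.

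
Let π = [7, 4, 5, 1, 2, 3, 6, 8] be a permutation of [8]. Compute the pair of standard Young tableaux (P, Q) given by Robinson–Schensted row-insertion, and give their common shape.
P = [1, 2, 3, 6, 8] / [4, 5] / [7];  Q = [1, 3, 6, 7, 8] / [2, 5] / [4];  common shape = (5, 2, 1)

Row-insert the values π_1, π_2, … into P one at a time, bumping the leftmost entry strictly greater than the inserted value down to the next row. The recording tableau Q records, in position (i, j), the step at which that cell was added to P.
  Insert 7 (step 1): P = [7];  Q = [1]
  Insert 4 (step 2): P = [4] / [7];  Q = [1] / [2]
  Insert 5 (step 3): P = [4, 5] / [7];  Q = [1, 3] / [2]
  Insert 1 (step 4): P = [1, 5] / [4] / [7];  Q = [1, 3] / [2] / [4]
  Insert 2 (step 5): P = [1, 2] / [4, 5] / [7];  Q = [1, 3] / [2, 5] / [4]
  Insert 3 (step 6): P = [1, 2, 3] / [4, 5] / [7];  Q = [1, 3, 6] / [2, 5] / [4]
  Insert 6 (step 7): P = [1, 2, 3, 6] / [4, 5] / [7];  Q = [1, 3, 6, 7] / [2, 5] / [4]
  Insert 8 (step 8): P = [1, 2, 3, 6, 8] / [4, 5] / [7];  Q = [1, 3, 6, 7, 8] / [2, 5] / [4]
Final shape: (5, 2, 1).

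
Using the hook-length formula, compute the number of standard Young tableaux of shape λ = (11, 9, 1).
# SYT of shape (11, 9, 1) = 732564

Hook-length formula: f^λ = n! / Π hook(c), product over all cells c of the Young diagram. For λ = (11, 9, 1), n = 21 boxes. Hook lengths by row (left-to-right, top-to-bottom): [13, 11, 10, 9, 8, 7, 6, 5, 4, 2, 1]; [10, 8, 7, 6, 5, 4, 3, 2, 1]; [1]. Product of hooks = 69742632960000. So f^λ = 21! / 69742632960000 = 51090942171709440000 / 69742632960000 = 732564.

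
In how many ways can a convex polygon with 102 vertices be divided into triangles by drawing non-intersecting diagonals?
C_100 = 896519947090131496687170070074100632420837521538745909320

These polygon triangulations are counted by the Catalan number C_n = (1/(n + 1)) · C(2n, n). For n = 100: C_100 = (1/101) · C(200, 100) = 90548514656103281165404177077484163874504589675413336841320/101 = 896519947090131496687170070074100632420837521538745909320.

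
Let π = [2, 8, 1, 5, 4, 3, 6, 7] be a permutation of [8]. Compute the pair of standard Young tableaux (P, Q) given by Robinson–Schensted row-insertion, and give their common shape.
P = [1, 3, 6, 7] / [2, 4] / [5] / [8];  Q = [1, 2, 7, 8] / [3, 4] / [5] / [6];  common shape = (4, 2, 1, 1)

Row-insert the values π_1, π_2, … into P one at a time, bumping the leftmost entry strictly greater than the inserted value down to the next row. The recording tableau Q records, in position (i, j), the step at which that cell was added to P.
  Insert 2 (step 1): P = [2];  Q = [1]
  Insert 8 (step 2): P = [2, 8];  Q = [1, 2]
  Insert 1 (step 3): P = [1, 8] / [2];  Q = [1, 2] / [3]
  Insert 5 (step 4): P = [1, 5] / [2, 8];  Q = [1, 2] / [3, 4]
  Insert 4 (step 5): P = [1, 4] / [2, 5] / [8];  Q = [1, 2] / [3, 4] / [5]
  Insert 3 (step 6): P = [1, 3] / [2, 4] / [5] / [8];  Q = [1, 2] / [3, 4] / [5] / [6]
  Insert 6 (step 7): P = [1, 3, 6] / [2, 4] / [5] / [8];  Q = [1, 2, 7] / [3, 4] / [5] / [6]
  Insert 7 (step 8): P = [1, 3, 6, 7] / [2, 4] / [5] / [8];  Q = [1, 2, 7, 8] / [3, 4] / [5] / [6]
Final shape: (4, 2, 1, 1).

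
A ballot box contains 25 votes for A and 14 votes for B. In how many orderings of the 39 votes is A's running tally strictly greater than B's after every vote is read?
Strict-lead orderings = 4254603804

Total orderings of the 39 votes with 25 for A: C(39, 25) = 15084504396. By the Bertrand ballot formula (Cycle Lemma / reflection principle), the number of orderings in which A is strictly ahead of B throughout is (p − q)/(p + q) · C(p + q, p) = (25 − 14)/(25 + 14) · 15084504396 = 4254603804.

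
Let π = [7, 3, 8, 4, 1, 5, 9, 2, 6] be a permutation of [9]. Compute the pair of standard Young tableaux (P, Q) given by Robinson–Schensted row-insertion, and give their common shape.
P = [1, 2, 5, 6] / [3, 4, 9] / [7, 8];  Q = [1, 3, 6, 7] / [2, 4, 9] / [5, 8];  common shape = (4, 3, 2)

Row-insert the values π_1, π_2, … into P one at a time, bumping the leftmost entry strictly greater than the inserted value down to the next row. The recording tableau Q records, in position (i, j), the step at which that cell was added to P.
  Insert 7 (step 1): P = [7];  Q = [1]
  Insert 3 (step 2): P = [3] / [7];  Q = [1] / [2]
  Insert 8 (step 3): P = [3, 8] / [7];  Q = [1, 3] / [2]
  Insert 4 (step 4): P = [3, 4] / [7, 8];  Q = [1, 3] / [2, 4]
  Insert 1 (step 5): P = [1, 4] / [3, 8] / [7];  Q = [1, 3] / [2, 4] / [5]
  Insert 5 (step 6): P = [1, 4, 5] / [3, 8] / [7];  Q = [1, 3, 6] / [2, 4] / [5]
  Insert 9 (step 7): P = [1, 4, 5, 9] / [3, 8] / [7];  Q = [1, 3, 6, 7] / [2, 4] / [5]
  Insert 2 (step 8): P = [1, 2, 5, 9] / [3, 4] / [7, 8];  Q = [1, 3, 6, 7] / [2, 4] / [5, 8]
  Insert 6 (step 9): P = [1, 2, 5, 6] / [3, 4, 9] / [7, 8];  Q = [1, 3, 6, 7] / [2, 4, 9] / [5, 8]
Final shape: (4, 3, 2).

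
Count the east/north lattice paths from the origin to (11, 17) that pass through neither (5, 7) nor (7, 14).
Number of paths = 12059964

Inclusion–exclusion. Total paths: C(28, 11) = 21474180. Through P₁: C(12, 5)·C(16, 6) = 6342336. Through P₂: C(21, 7)·C(7, 4) = 4069800. Since P₁ is strictly southwest of P₂, a monotone path through both must visit P₁ then P₂; paths through both = C(12, 5)·C(9, 2)·C(7, 4) = 997920. Avoid both = 21474180 − 6342336 − 4069800 + 997920 = 12059964.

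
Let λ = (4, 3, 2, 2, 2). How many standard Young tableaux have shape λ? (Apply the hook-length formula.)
# SYT of shape (4, 3, 2, 2, 2) = 8580

Hook-length formula: f^λ = n! / Π hook(c), product over all cells c of the Young diagram. For λ = (4, 3, 2, 2, 2), n = 13 boxes. Hook lengths by row (left-to-right, top-to-bottom): [8, 7, 3, 1]; [6, 5, 1]; [4, 3]; [3, 2]; [2, 1]. Product of hooks = 725760. So f^λ = 13! / 725760 = 6227020800 / 725760 = 8580.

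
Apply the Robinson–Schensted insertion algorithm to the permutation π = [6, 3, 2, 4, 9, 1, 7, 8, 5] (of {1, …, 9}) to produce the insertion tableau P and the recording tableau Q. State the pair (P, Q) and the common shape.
P = [1, 4, 5, 8] / [2, 7] / [3, 9] / [6];  Q = [1, 4, 5, 8] / [2, 7] / [3, 9] / [6];  common shape = (4, 2, 2, 1)

Row-insert the values π_1, π_2, … into P one at a time, bumping the leftmost entry strictly greater than the inserted value down to the next row. The recording tableau Q records, in position (i, j), the step at which that cell was added to P.
  Insert 6 (step 1): P = [6];  Q = [1]
  Insert 3 (step 2): P = [3] / [6];  Q = [1] / [2]
  Insert 2 (step 3): P = [2] / [3] / [6];  Q = [1] / [2] / [3]
  Insert 4 (step 4): P = [2, 4] / [3] / [6];  Q = [1, 4] / [2] / [3]
  Insert 9 (step 5): P = [2, 4, 9] / [3] / [6];  Q = [1, 4, 5] / [2] / [3]
  Insert 1 (step 6): P = [1, 4, 9] / [2] / [3] / [6];  Q = [1, 4, 5] / [2] / [3] / [6]
  Insert 7 (step 7): P = [1, 4, 7] / [2, 9] / [3] / [6];  Q = [1, 4, 5] / [2, 7] / [3] / [6]
  Insert 8 (step 8): P = [1, 4, 7, 8] / [2, 9] / [3] / [6];  Q = [1, 4, 5, 8] / [2, 7] / [3] / [6]
  Insert 5 (step 9): P = [1, 4, 5, 8] / [2, 7] / [3, 9] / [6];  Q = [1, 4, 5, 8] / [2, 7] / [3, 9] / [6]
Final shape: (4, 2, 2, 1).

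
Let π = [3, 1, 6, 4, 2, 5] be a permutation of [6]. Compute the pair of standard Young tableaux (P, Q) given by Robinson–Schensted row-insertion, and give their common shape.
P = [1, 2, 5] / [3, 4] / [6];  Q = [1, 3, 6] / [2, 4] / [5];  common shape = (3, 2, 1)

Row-insert the values π_1, π_2, … into P one at a time, bumping the leftmost entry strictly greater than the inserted value down to the next row. The recording tableau Q records, in position (i, j), the step at which that cell was added to P.
  Insert 3 (step 1): P = [3];  Q = [1]
  Insert 1 (step 2): P = [1] / [3];  Q = [1] / [2]
  Insert 6 (step 3): P = [1, 6] / [3];  Q = [1, 3] / [2]
  Insert 4 (step 4): P = [1, 4] / [3, 6];  Q = [1, 3] / [2, 4]
  Insert 2 (step 5): P = [1, 2] / [3, 4] / [6];  Q = [1, 3] / [2, 4] / [5]
  Insert 5 (step 6): P = [1, 2, 5] / [3, 4] / [6];  Q = [1, 3, 6] / [2, 4] / [5]
Final shape: (3, 2, 1).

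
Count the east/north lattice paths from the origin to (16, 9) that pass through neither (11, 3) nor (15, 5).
Number of paths = 1824587

Inclusion–exclusion. Total paths: C(25, 16) = 2042975. Through P₁: C(14, 11)·C(11, 5) = 168168. Through P₂: C(20, 15)·C(5, 1) = 77520. Since P₁ is strictly southwest of P₂, a monotone path through both must visit P₁ then P₂; paths through both = C(14, 11)·C(6, 4)·C(5, 1) = 27300. Avoid both = 2042975 − 168168 − 77520 + 27300 = 1824587.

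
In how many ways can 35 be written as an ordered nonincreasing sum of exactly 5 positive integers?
p(35, 5 parts) = 674

Partitions of n into exactly k parts are in bijection with partitions of n − k into at most k parts (subtract 1 from each part). So p(35, exactly 5) = p(30, parts ≤ 5). Computing via the recurrence p(m, j) = p(m, j−1) + p(m−j, j) gives 674.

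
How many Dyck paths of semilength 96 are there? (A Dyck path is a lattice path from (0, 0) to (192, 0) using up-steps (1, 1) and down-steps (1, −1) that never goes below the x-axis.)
C_96 = 3721443204405954385563870541379246659709506697378694300

These Dyck paths are counted by the Catalan number C_n = (1/(n + 1)) · C(2n, n). For n = 96: C_96 = (1/97) · C(192, 96) = 360979990827377575399695442513786925991822149645733347100/97 = 3721443204405954385563870541379246659709506697378694300.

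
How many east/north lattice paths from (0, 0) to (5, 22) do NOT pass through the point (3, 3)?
Number of paths = 76530

Total paths from (0, 0) to (5, 22): C(27, 5) = 80730. Paths through (3, 3): (paths (0, 0) → (3, 3)) × (paths (3, 3) → (5, 22)) = C(6, 3) · C(21, 2) = 20 · 210 = 4200. Avoidance count = 80730 − 4200 = 76530.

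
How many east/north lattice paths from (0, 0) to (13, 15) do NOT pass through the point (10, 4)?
Number of paths = 37077796

Total paths from (0, 0) to (13, 15): C(28, 13) = 37442160. Paths through (10, 4): (paths (0, 0) → (10, 4)) × (paths (10, 4) → (13, 15)) = C(14, 10) · C(14, 3) = 1001 · 364 = 364364. Avoidance count = 37442160 − 364364 = 37077796.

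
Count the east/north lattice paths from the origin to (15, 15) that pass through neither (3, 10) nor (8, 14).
Number of paths = 151077880

Inclusion–exclusion. Total paths: C(30, 15) = 155117520. Through P₁: C(13, 3)·C(17, 12) = 1769768. Through P₂: C(22, 8)·C(8, 7) = 2558160. Since P₁ is strictly southwest of P₂, a monotone path through both must visit P₁ then P₂; paths through both = C(13, 3)·C(9, 5)·C(8, 7) = 288288. Avoid both = 155117520 − 1769768 − 2558160 + 288288 = 151077880.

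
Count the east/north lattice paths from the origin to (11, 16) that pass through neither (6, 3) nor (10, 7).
Number of paths = 12182503

Inclusion–exclusion. Total paths: C(27, 11) = 13037895. Through P₁: C(9, 6)·C(18, 5) = 719712. Through P₂: C(17, 10)·C(10, 1) = 194480. Since P₁ is strictly southwest of P₂, a monotone path through both must visit P₁ then P₂; paths through both = C(9, 6)·C(8, 4)·C(10, 1) = 58800. Avoid both = 13037895 − 719712 − 194480 + 58800 = 12182503.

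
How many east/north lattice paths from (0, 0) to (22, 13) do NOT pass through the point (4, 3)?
Number of paths = 1017028950

Total paths from (0, 0) to (22, 13): C(35, 22) = 1476337800. Paths through (4, 3): (paths (0, 0) → (4, 3)) × (paths (4, 3) → (22, 13)) = C(7, 4) · C(28, 18) = 35 · 13123110 = 459308850. Avoidance count = 1476337800 − 459308850 = 1017028950.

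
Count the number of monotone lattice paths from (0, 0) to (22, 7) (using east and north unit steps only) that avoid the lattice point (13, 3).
Number of paths = 1160380

Total paths from (0, 0) to (22, 7): C(29, 22) = 1560780. Paths through (13, 3): (paths (0, 0) → (13, 3)) × (paths (13, 3) → (22, 7)) = C(16, 13) · C(13, 9) = 560 · 715 = 400400. Avoidance count = 1560780 − 400400 = 1160380.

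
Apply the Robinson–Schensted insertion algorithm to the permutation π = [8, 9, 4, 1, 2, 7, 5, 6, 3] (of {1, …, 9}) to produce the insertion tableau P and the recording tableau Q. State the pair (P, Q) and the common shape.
P = [1, 2, 3, 6] / [4, 5] / [7, 9] / [8];  Q = [1, 2, 6, 8] / [3, 5] / [4, 7] / [9];  common shape = (4, 2, 2, 1)

Row-insert the values π_1, π_2, … into P one at a time, bumping the leftmost entry strictly greater than the inserted value down to the next row. The recording tableau Q records, in position (i, j), the step at which that cell was added to P.
  Insert 8 (step 1): P = [8];  Q = [1]
  Insert 9 (step 2): P = [8, 9];  Q = [1, 2]
  Insert 4 (step 3): P = [4, 9] / [8];  Q = [1, 2] / [3]
  Insert 1 (step 4): P = [1, 9] / [4] / [8];  Q = [1, 2] / [3] / [4]
  Insert 2 (step 5): P = [1, 2] / [4, 9] / [8];  Q = [1, 2] / [3, 5] / [4]
  Insert 7 (step 6): P = [1, 2, 7] / [4, 9] / [8];  Q = [1, 2, 6] / [3, 5] / [4]
  Insert 5 (step 7): P = [1, 2, 5] / [4, 7] / [8, 9];  Q = [1, 2, 6] / [3, 5] / [4, 7]
  Insert 6 (step 8): P = [1, 2, 5, 6] / [4, 7] / [8, 9];  Q = [1, 2, 6, 8] / [3, 5] / [4, 7]
  Insert 3 (step 9): P = [1, 2, 3, 6] / [4, 5] / [7, 9] / [8];  Q = [1, 2, 6, 8] / [3, 5] / [4, 7] / [9]
Final shape: (4, 2, 2, 1).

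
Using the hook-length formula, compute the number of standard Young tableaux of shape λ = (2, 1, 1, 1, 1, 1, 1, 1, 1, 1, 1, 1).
# SYT of shape (2, 1, 1, 1, 1, 1, 1, 1, 1, 1, 1, 1) = 12

Hook-length formula: f^λ = n! / Π hook(c), product over all cells c of the Young diagram. For λ = (2, 1, 1, 1, 1, 1, 1, 1, 1, 1, 1, 1), n = 13 boxes. Hook lengths by row (left-to-right, top-to-bottom): [13, 1]; [11]; [10]; [9]; [8]; [7]; [6]; [5]; [4]; [3]; [2]; [1]. Product of hooks = 518918400. So f^λ = 13! / 518918400 = 6227020800 / 518918400 = 12.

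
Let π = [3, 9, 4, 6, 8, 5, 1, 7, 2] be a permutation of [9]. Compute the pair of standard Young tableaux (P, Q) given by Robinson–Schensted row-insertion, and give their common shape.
P = [1, 2, 5, 7] / [3, 4] / [6, 8] / [9];  Q = [1, 2, 4, 5] / [3, 8] / [6, 9] / [7];  common shape = (4, 2, 2, 1)

Row-insert the values π_1, π_2, … into P one at a time, bumping the leftmost entry strictly greater than the inserted value down to the next row. The recording tableau Q records, in position (i, j), the step at which that cell was added to P.
  Insert 3 (step 1): P = [3];  Q = [1]
  Insert 9 (step 2): P = [3, 9];  Q = [1, 2]
  Insert 4 (step 3): P = [3, 4] / [9];  Q = [1, 2] / [3]
  Insert 6 (step 4): P = [3, 4, 6] / [9];  Q = [1, 2, 4] / [3]
  Insert 8 (step 5): P = [3, 4, 6, 8] / [9];  Q = [1, 2, 4, 5] / [3]
  Insert 5 (step 6): P = [3, 4, 5, 8] / [6] / [9];  Q = [1, 2, 4, 5] / [3] / [6]
  Insert 1 (step 7): P = [1, 4, 5, 8] / [3] / [6] / [9];  Q = [1, 2, 4, 5] / [3] / [6] / [7]
  Insert 7 (step 8): P = [1, 4, 5, 7] / [3, 8] / [6] / [9];  Q = [1, 2, 4, 5] / [3, 8] / [6] / [7]
  Insert 2 (step 9): P = [1, 2, 5, 7] / [3, 4] / [6, 8] / [9];  Q = [1, 2, 4, 5] / [3, 8] / [6, 9] / [7]
Final shape: (4, 2, 2, 1).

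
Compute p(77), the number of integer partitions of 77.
p(77) = 10619863

Compute p(n) via the recurrence p(n, m) = p(n, m−1) + p(n−m, m), where p(n, m) counts partitions of n with all parts ≤ m and p(n) = p(n, n). The base cases are p(0, m) = 1 and p(n, 0) = 0 for n > 0. Filling the table yields p(77) = 10619863. (Euler's pentagonal recurrence is an alternative.)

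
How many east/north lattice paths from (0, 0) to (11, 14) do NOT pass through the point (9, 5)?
Number of paths = 4347290

Total paths from (0, 0) to (11, 14): C(25, 11) = 4457400. Paths through (9, 5): (paths (0, 0) → (9, 5)) × (paths (9, 5) → (11, 14)) = C(14, 9) · C(11, 2) = 2002 · 55 = 110110. Avoidance count = 4457400 − 110110 = 4347290.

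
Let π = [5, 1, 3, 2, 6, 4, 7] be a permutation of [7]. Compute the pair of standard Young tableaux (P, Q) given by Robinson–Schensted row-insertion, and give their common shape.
P = [1, 2, 4, 7] / [3, 6] / [5];  Q = [1, 3, 5, 7] / [2, 6] / [4];  common shape = (4, 2, 1)

Row-insert the values π_1, π_2, … into P one at a time, bumping the leftmost entry strictly greater than the inserted value down to the next row. The recording tableau Q records, in position (i, j), the step at which that cell was added to P.
  Insert 5 (step 1): P = [5];  Q = [1]
  Insert 1 (step 2): P = [1] / [5];  Q = [1] / [2]
  Insert 3 (step 3): P = [1, 3] / [5];  Q = [1, 3] / [2]
  Insert 2 (step 4): P = [1, 2] / [3] / [5];  Q = [1, 3] / [2] / [4]
  Insert 6 (step 5): P = [1, 2, 6] / [3] / [5];  Q = [1, 3, 5] / [2] / [4]
  Insert 4 (step 6): P = [1, 2, 4] / [3, 6] / [5];  Q = [1, 3, 5] / [2, 6] / [4]
  Insert 7 (step 7): P = [1, 2, 4, 7] / [3, 6] / [5];  Q = [1, 3, 5, 7] / [2, 6] / [4]
Final shape: (4, 2, 1).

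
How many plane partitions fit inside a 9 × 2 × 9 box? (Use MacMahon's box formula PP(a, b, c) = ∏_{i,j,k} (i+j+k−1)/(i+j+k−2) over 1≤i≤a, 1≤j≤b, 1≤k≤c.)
PP(9, 2, 9) = 449141836

Evaluate the triple product over i = 1..9, j = 1..2, k = 1..9. The factors are (2/1) · (3/2) · (4/3) · (5/4) · (6/5) · (7/6) · (8/7) · (9/8) · … (162 factors total). The numerators and denominators telescope so the product is an integer; carrying out the multiplication exactly gives PP(9, 2, 9) = 449141836.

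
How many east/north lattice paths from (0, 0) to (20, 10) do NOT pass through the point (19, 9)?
Number of paths = 16231215

Total paths from (0, 0) to (20, 10): C(30, 20) = 30045015. Paths through (19, 9): (paths (0, 0) → (19, 9)) × (paths (19, 9) → (20, 10)) = C(28, 19) · C(2, 1) = 6906900 · 2 = 13813800. Avoidance count = 30045015 − 13813800 = 16231215.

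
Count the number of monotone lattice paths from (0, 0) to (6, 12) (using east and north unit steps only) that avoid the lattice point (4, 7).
Number of paths = 11634

Total paths from (0, 0) to (6, 12): C(18, 6) = 18564. Paths through (4, 7): (paths (0, 0) → (4, 7)) × (paths (4, 7) → (6, 12)) = C(11, 4) · C(7, 2) = 330 · 21 = 6930. Avoidance count = 18564 − 6930 = 11634.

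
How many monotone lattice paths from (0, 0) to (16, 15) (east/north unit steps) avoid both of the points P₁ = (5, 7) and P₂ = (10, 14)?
Number of paths = 231341307

Inclusion–exclusion. Total paths: C(31, 16) = 300540195. Through P₁: C(12, 5)·C(19, 11) = 59860944. Through P₂: C(24, 10)·C(7, 6) = 13728792. Since P₁ is strictly southwest of P₂, a monotone path through both must visit P₁ then P₂; paths through both = C(12, 5)·C(12, 5)·C(7, 6) = 4390848. Avoid both = 300540195 − 59860944 − 13728792 + 4390848 = 231341307.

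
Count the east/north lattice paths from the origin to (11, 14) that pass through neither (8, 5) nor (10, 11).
Number of paths = 2907540

Inclusion–exclusion. Total paths: C(25, 11) = 4457400. Through P₁: C(13, 8)·C(12, 3) = 283140. Through P₂: C(21, 10)·C(4, 1) = 1410864. Since P₁ is strictly southwest of P₂, a monotone path through both must visit P₁ then P₂; paths through both = C(13, 8)·C(8, 2)·C(4, 1) = 144144. Avoid both = 4457400 − 283140 − 1410864 + 144144 = 2907540.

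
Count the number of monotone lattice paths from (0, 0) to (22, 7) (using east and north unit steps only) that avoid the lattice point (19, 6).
Number of paths = 852380

Total paths from (0, 0) to (22, 7): C(29, 22) = 1560780. Paths through (19, 6): (paths (0, 0) → (19, 6)) × (paths (19, 6) → (22, 7)) = C(25, 19) · C(4, 3) = 177100 · 4 = 708400. Avoidance count = 1560780 − 708400 = 852380.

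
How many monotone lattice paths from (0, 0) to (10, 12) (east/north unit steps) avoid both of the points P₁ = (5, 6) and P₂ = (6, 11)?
Number of paths = 385182

Inclusion–exclusion. Total paths: C(22, 10) = 646646. Through P₁: C(11, 5)·C(11, 5) = 213444. Through P₂: C(17, 6)·C(5, 4) = 61880. Since P₁ is strictly southwest of P₂, a monotone path through both must visit P₁ then P₂; paths through both = C(11, 5)·C(6, 1)·C(5, 4) = 13860. Avoid both = 646646 − 213444 − 61880 + 13860 = 385182.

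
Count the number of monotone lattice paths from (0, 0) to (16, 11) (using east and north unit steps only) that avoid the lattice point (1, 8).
Number of paths = 13030551

Total paths from (0, 0) to (16, 11): C(27, 16) = 13037895. Paths through (1, 8): (paths (0, 0) → (1, 8)) × (paths (1, 8) → (16, 11)) = C(9, 1) · C(18, 15) = 9 · 816 = 7344. Avoidance count = 13037895 − 7344 = 13030551.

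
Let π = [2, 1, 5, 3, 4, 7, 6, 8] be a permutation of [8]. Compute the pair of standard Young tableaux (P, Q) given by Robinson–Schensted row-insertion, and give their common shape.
P = [1, 3, 4, 6, 8] / [2, 5, 7];  Q = [1, 3, 5, 6, 8] / [2, 4, 7];  common shape = (5, 3)

Row-insert the values π_1, π_2, … into P one at a time, bumping the leftmost entry strictly greater than the inserted value down to the next row. The recording tableau Q records, in position (i, j), the step at which that cell was added to P.
  Insert 2 (step 1): P = [2];  Q = [1]
  Insert 1 (step 2): P = [1] / [2];  Q = [1] / [2]
  Insert 5 (step 3): P = [1, 5] / [2];  Q = [1, 3] / [2]
  Insert 3 (step 4): P = [1, 3] / [2, 5];  Q = [1, 3] / [2, 4]
  Insert 4 (step 5): P = [1, 3, 4] / [2, 5];  Q = [1, 3, 5] / [2, 4]
  Insert 7 (step 6): P = [1, 3, 4, 7] / [2, 5];  Q = [1, 3, 5, 6] / [2, 4]
  Insert 6 (step 7): P = [1, 3, 4, 6] / [2, 5, 7];  Q = [1, 3, 5, 6] / [2, 4, 7]
  Insert 8 (step 8): P = [1, 3, 4, 6, 8] / [2, 5, 7];  Q = [1, 3, 5, 6, 8] / [2, 4, 7]
Final shape: (5, 3).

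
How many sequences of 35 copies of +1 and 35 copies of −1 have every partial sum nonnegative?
C_35 = 3116285494907301262

These ballot sequences are counted by the Catalan number C_n = (1/(n + 1)) · C(2n, n). For n = 35: C_35 = (1/36) · C(70, 35) = 112186277816662845432/36 = 3116285494907301262.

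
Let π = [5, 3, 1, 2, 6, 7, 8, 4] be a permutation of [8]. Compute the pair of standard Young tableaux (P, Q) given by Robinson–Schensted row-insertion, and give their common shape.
P = [1, 2, 4, 7, 8] / [3, 6] / [5];  Q = [1, 4, 5, 6, 7] / [2, 8] / [3];  common shape = (5, 2, 1)

Row-insert the values π_1, π_2, … into P one at a time, bumping the leftmost entry strictly greater than the inserted value down to the next row. The recording tableau Q records, in position (i, j), the step at which that cell was added to P.
  Insert 5 (step 1): P = [5];  Q = [1]
  Insert 3 (step 2): P = [3] / [5];  Q = [1] / [2]
  Insert 1 (step 3): P = [1] / [3] / [5];  Q = [1] / [2] / [3]
  Insert 2 (step 4): P = [1, 2] / [3] / [5];  Q = [1, 4] / [2] / [3]
  Insert 6 (step 5): P = [1, 2, 6] / [3] / [5];  Q = [1, 4, 5] / [2] / [3]
  Insert 7 (step 6): P = [1, 2, 6, 7] / [3] / [5];  Q = [1, 4, 5, 6] / [2] / [3]
  Insert 8 (step 7): P = [1, 2, 6, 7, 8] / [3] / [5];  Q = [1, 4, 5, 6, 7] / [2] / [3]
  Insert 4 (step 8): P = [1, 2, 4, 7, 8] / [3, 6] / [5];  Q = [1, 4, 5, 6, 7] / [2, 8] / [3]
Final shape: (5, 2, 1).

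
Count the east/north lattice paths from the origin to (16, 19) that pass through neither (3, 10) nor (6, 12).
Number of paths = 3612255438

Inclusion–exclusion. Total paths: C(35, 16) = 4059928950. Through P₁: C(13, 3)·C(22, 13) = 142262120. Through P₂: C(18, 6)·C(17, 10) = 361032672. Since P₁ is strictly southwest of P₂, a monotone path through both must visit P₁ then P₂; paths through both = C(13, 3)·C(5, 3)·C(17, 10) = 55621280. Avoid both = 4059928950 − 142262120 − 361032672 + 55621280 = 3612255438.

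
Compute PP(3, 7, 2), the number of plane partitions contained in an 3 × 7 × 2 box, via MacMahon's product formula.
PP(3, 7, 2) = 4950

Evaluate the triple product over i = 1..3, j = 1..7, k = 1..2. The factors are (2/1) · (3/2) · (3/2) · (4/3) · (4/3) · (5/4) · (5/4) · (6/5) · … (42 factors total). The numerators and denominators telescope so the product is an integer; carrying out the multiplication exactly gives PP(3, 7, 2) = 4950.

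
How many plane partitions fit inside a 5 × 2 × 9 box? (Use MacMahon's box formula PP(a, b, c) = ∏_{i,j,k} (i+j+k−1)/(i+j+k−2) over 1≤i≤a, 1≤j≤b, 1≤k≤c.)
PP(5, 2, 9) = 1002001

Evaluate the triple product over i = 1..5, j = 1..2, k = 1..9. The factors are (2/1) · (3/2) · (4/3) · (5/4) · (6/5) · (7/6) · (8/7) · (9/8) · … (90 factors total). The numerators and denominators telescope so the product is an integer; carrying out the multiplication exactly gives PP(5, 2, 9) = 1002001.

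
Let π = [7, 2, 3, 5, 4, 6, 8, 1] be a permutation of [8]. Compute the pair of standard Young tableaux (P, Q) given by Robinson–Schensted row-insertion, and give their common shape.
P = [1, 3, 4, 6, 8] / [2] / [5] / [7];  Q = [1, 3, 4, 6, 7] / [2] / [5] / [8];  common shape = (5, 1, 1, 1)

Row-insert the values π_1, π_2, … into P one at a time, bumping the leftmost entry strictly greater than the inserted value down to the next row. The recording tableau Q records, in position (i, j), the step at which that cell was added to P.
  Insert 7 (step 1): P = [7];  Q = [1]
  Insert 2 (step 2): P = [2] / [7];  Q = [1] / [2]
  Insert 3 (step 3): P = [2, 3] / [7];  Q = [1, 3] / [2]
  Insert 5 (step 4): P = [2, 3, 5] / [7];  Q = [1, 3, 4] / [2]
  Insert 4 (step 5): P = [2, 3, 4] / [5] / [7];  Q = [1, 3, 4] / [2] / [5]
  Insert 6 (step 6): P = [2, 3, 4, 6] / [5] / [7];  Q = [1, 3, 4, 6] / [2] / [5]
  Insert 8 (step 7): P = [2, 3, 4, 6, 8] / [5] / [7];  Q = [1, 3, 4, 6, 7] / [2] / [5]
  Insert 1 (step 8): P = [1, 3, 4, 6, 8] / [2] / [5] / [7];  Q = [1, 3, 4, 6, 7] / [2] / [5] / [8]
Final shape: (5, 1, 1, 1).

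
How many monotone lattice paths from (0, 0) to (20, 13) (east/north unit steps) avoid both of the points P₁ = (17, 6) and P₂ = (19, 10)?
Number of paths = 486989580

Inclusion–exclusion. Total paths: C(33, 20) = 573166440. Through P₁: C(23, 17)·C(10, 3) = 12113640. Through P₂: C(29, 19)·C(4, 1) = 80120040. Since P₁ is strictly southwest of P₂, a monotone path through both must visit P₁ then P₂; paths through both = C(23, 17)·C(6, 2)·C(4, 1) = 6056820. Avoid both = 573166440 − 12113640 − 80120040 + 6056820 = 486989580.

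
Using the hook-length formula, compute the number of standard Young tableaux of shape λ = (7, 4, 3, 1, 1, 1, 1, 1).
# SYT of shape (7, 4, 3, 1, 1, 1, 1, 1) = 22447854

Hook-length formula: f^λ = n! / Π hook(c), product over all cells c of the Young diagram. For λ = (7, 4, 3, 1, 1, 1, 1, 1), n = 19 boxes. Hook lengths by row (left-to-right, top-to-bottom): [14, 8, 7, 5, 3, 2, 1]; [10, 4, 3, 1]; [8, 2, 1]; [5]; [4]; [3]; [2]; [1]. Product of hooks = 5419008000. So f^λ = 19! / 5419008000 = 121645100408832000 / 5419008000 = 22447854.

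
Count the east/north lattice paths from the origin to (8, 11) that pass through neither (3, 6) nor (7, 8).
Number of paths = 33714

Inclusion–exclusion. Total paths: C(19, 8) = 75582. Through P₁: C(9, 3)·C(10, 5) = 21168. Through P₂: C(15, 7)·C(4, 1) = 25740. Since P₁ is strictly southwest of P₂, a monotone path through both must visit P₁ then P₂; paths through both = C(9, 3)·C(6, 4)·C(4, 1) = 5040. Avoid both = 75582 − 21168 − 25740 + 5040 = 33714.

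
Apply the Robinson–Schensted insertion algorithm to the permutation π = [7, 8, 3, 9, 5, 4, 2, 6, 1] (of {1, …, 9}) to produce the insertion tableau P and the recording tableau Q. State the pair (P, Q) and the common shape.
P = [1, 4, 6] / [2, 8, 9] / [3] / [5] / [7];  Q = [1, 2, 4] / [3, 5, 8] / [6] / [7] / [9];  common shape = (3, 3, 1, 1, 1)

Row-insert the values π_1, π_2, … into P one at a time, bumping the leftmost entry strictly greater than the inserted value down to the next row. The recording tableau Q records, in position (i, j), the step at which that cell was added to P.
  Insert 7 (step 1): P = [7];  Q = [1]
  Insert 8 (step 2): P = [7, 8];  Q = [1, 2]
  Insert 3 (step 3): P = [3, 8] / [7];  Q = [1, 2] / [3]
  Insert 9 (step 4): P = [3, 8, 9] / [7];  Q = [1, 2, 4] / [3]
  Insert 5 (step 5): P = [3, 5, 9] / [7, 8];  Q = [1, 2, 4] / [3, 5]
  Insert 4 (step 6): P = [3, 4, 9] / [5, 8] / [7];  Q = [1, 2, 4] / [3, 5] / [6]
  Insert 2 (step 7): P = [2, 4, 9] / [3, 8] / [5] / [7];  Q = [1, 2, 4] / [3, 5] / [6] / [7]
  Insert 6 (step 8): P = [2, 4, 6] / [3, 8, 9] / [5] / [7];  Q = [1, 2, 4] / [3, 5, 8] / [6] / [7]
  Insert 1 (step 9): P = [1, 4, 6] / [2, 8, 9] / [3] / [5] / [7];  Q = [1, 2, 4] / [3, 5, 8] / [6] / [7] / [9]
Final shape: (3, 3, 1, 1, 1).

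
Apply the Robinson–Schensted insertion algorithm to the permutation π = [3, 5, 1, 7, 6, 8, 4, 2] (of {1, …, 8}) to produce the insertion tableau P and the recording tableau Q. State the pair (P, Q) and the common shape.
P = [1, 2, 6, 8] / [3, 4] / [5] / [7];  Q = [1, 2, 4, 6] / [3, 5] / [7] / [8];  common shape = (4, 2, 1, 1)

Row-insert the values π_1, π_2, … into P one at a time, bumping the leftmost entry strictly greater than the inserted value down to the next row. The recording tableau Q records, in position (i, j), the step at which that cell was added to P.
  Insert 3 (step 1): P = [3];  Q = [1]
  Insert 5 (step 2): P = [3, 5];  Q = [1, 2]
  Insert 1 (step 3): P = [1, 5] / [3];  Q = [1, 2] / [3]
  Insert 7 (step 4): P = [1, 5, 7] / [3];  Q = [1, 2, 4] / [3]
  Insert 6 (step 5): P = [1, 5, 6] / [3, 7];  Q = [1, 2, 4] / [3, 5]
  Insert 8 (step 6): P = [1, 5, 6, 8] / [3, 7];  Q = [1, 2, 4, 6] / [3, 5]
  Insert 4 (step 7): P = [1, 4, 6, 8] / [3, 5] / [7];  Q = [1, 2, 4, 6] / [3, 5] / [7]
  Insert 2 (step 8): P = [1, 2, 6, 8] / [3, 4] / [5] / [7];  Q = [1, 2, 4, 6] / [3, 5] / [7] / [8]
Final shape: (4, 2, 1, 1).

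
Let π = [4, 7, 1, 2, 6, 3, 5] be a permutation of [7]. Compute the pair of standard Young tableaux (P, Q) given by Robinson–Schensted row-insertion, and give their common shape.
P = [1, 2, 3, 5] / [4, 6] / [7];  Q = [1, 2, 5, 7] / [3, 4] / [6];  common shape = (4, 2, 1)

Row-insert the values π_1, π_2, … into P one at a time, bumping the leftmost entry strictly greater than the inserted value down to the next row. The recording tableau Q records, in position (i, j), the step at which that cell was added to P.
  Insert 4 (step 1): P = [4];  Q = [1]
  Insert 7 (step 2): P = [4, 7];  Q = [1, 2]
  Insert 1 (step 3): P = [1, 7] / [4];  Q = [1, 2] / [3]
  Insert 2 (step 4): P = [1, 2] / [4, 7];  Q = [1, 2] / [3, 4]
  Insert 6 (step 5): P = [1, 2, 6] / [4, 7];  Q = [1, 2, 5] / [3, 4]
  Insert 3 (step 6): P = [1, 2, 3] / [4, 6] / [7];  Q = [1, 2, 5] / [3, 4] / [6]
  Insert 5 (step 7): P = [1, 2, 3, 5] / [4, 6] / [7];  Q = [1, 2, 5, 7] / [3, 4] / [6]
Final shape: (4, 2, 1).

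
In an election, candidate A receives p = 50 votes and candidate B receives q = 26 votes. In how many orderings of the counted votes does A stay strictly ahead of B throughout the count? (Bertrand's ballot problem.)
Strict-lead orderings = 48543274284137440272

Total orderings of the 76 votes with 50 for A: C(76, 50) = 153720368566435227528. By the Bertrand ballot formula (Cycle Lemma / reflection principle), the number of orderings in which A is strictly ahead of B throughout is (p − q)/(p + q) · C(p + q, p) = (50 − 26)/(50 + 26) · 153720368566435227528 = 48543274284137440272.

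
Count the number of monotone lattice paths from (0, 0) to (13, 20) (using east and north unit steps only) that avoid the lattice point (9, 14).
Number of paths = 401556540

Total paths from (0, 0) to (13, 20): C(33, 13) = 573166440. Paths through (9, 14): (paths (0, 0) → (9, 14)) × (paths (9, 14) → (13, 20)) = C(23, 9) · C(10, 4) = 817190 · 210 = 171609900. Avoidance count = 573166440 − 171609900 = 401556540.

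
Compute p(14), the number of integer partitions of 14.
p(14) = 135

Compute p(n) via the recurrence p(n, m) = p(n, m−1) + p(n−m, m), where p(n, m) counts partitions of n with all parts ≤ m and p(n) = p(n, n). The base cases are p(0, m) = 1 and p(n, 0) = 0 for n > 0. Filling the table yields p(14) = 135. (Euler's pentagonal recurrence is an alternative.)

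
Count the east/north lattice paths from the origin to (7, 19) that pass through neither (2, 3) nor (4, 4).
Number of paths = 421670

Inclusion–exclusion. Total paths: C(26, 7) = 657800. Through P₁: C(5, 2)·C(21, 5) = 203490. Through P₂: C(8, 4)·C(18, 3) = 57120. Since P₁ is strictly southwest of P₂, a monotone path through both must visit P₁ then P₂; paths through both = C(5, 2)·C(3, 2)·C(18, 3) = 24480. Avoid both = 657800 − 203490 − 57120 + 24480 = 421670.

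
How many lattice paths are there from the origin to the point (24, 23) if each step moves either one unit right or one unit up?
Number of paths = 16123801841550

A monotone lattice path from (0, 0) to (24, 23) consists of 24 east steps and 23 north steps in some order, so it is determined by which 24 of the 47 steps are east. The count is C(47, 24) = 16123801841550.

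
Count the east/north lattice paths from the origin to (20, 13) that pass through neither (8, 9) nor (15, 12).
Number of paths = 442122280

Inclusion–exclusion. Total paths: C(33, 20) = 573166440. Through P₁: C(17, 8)·C(16, 12) = 44244200. Through P₂: C(27, 15)·C(6, 5) = 104303160. Since P₁ is strictly southwest of P₂, a monotone path through both must visit P₁ then P₂; paths through both = C(17, 8)·C(10, 7)·C(6, 5) = 17503200. Avoid both = 573166440 − 44244200 − 104303160 + 17503200 = 442122280.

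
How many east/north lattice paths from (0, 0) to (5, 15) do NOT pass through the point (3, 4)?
Number of paths = 12774

Total paths from (0, 0) to (5, 15): C(20, 5) = 15504. Paths through (3, 4): (paths (0, 0) → (3, 4)) × (paths (3, 4) → (5, 15)) = C(7, 3) · C(13, 2) = 35 · 78 = 2730. Avoidance count = 15504 − 2730 = 12774.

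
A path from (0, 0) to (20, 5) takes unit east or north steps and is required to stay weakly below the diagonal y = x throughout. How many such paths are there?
Number of paths = 40480

By the reflection principle (André's argument), the number of monotone paths to (20, 5) with n ≤ m that never go above y = x is C(25, 20) − C(25, 21) = 53130 − 12650 = 40480.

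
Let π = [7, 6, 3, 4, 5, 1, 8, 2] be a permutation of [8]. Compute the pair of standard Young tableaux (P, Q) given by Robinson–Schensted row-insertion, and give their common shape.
P = [1, 2, 5, 8] / [3, 4] / [6] / [7];  Q = [1, 4, 5, 7] / [2, 8] / [3] / [6];  common shape = (4, 2, 1, 1)

Row-insert the values π_1, π_2, … into P one at a time, bumping the leftmost entry strictly greater than the inserted value down to the next row. The recording tableau Q records, in position (i, j), the step at which that cell was added to P.
  Insert 7 (step 1): P = [7];  Q = [1]
  Insert 6 (step 2): P = [6] / [7];  Q = [1] / [2]
  Insert 3 (step 3): P = [3] / [6] / [7];  Q = [1] / [2] / [3]
  Insert 4 (step 4): P = [3, 4] / [6] / [7];  Q = [1, 4] / [2] / [3]
  Insert 5 (step 5): P = [3, 4, 5] / [6] / [7];  Q = [1, 4, 5] / [2] / [3]
  Insert 1 (step 6): P = [1, 4, 5] / [3] / [6] / [7];  Q = [1, 4, 5] / [2] / [3] / [6]
  Insert 8 (step 7): P = [1, 4, 5, 8] / [3] / [6] / [7];  Q = [1, 4, 5, 7] / [2] / [3] / [6]
  Insert 2 (step 8): P = [1, 2, 5, 8] / [3, 4] / [6] / [7];  Q = [1, 4, 5, 7] / [2, 8] / [3] / [6]
Final shape: (4, 2, 1, 1).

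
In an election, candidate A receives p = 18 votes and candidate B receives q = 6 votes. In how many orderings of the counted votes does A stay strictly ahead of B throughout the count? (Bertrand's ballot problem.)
Strict-lead orderings = 67298

Total orderings of the 24 votes with 18 for A: C(24, 18) = 134596. By the Bertrand ballot formula (Cycle Lemma / reflection principle), the number of orderings in which A is strictly ahead of B throughout is (p − q)/(p + q) · C(p + q, p) = (18 − 6)/(18 + 6) · 134596 = 67298.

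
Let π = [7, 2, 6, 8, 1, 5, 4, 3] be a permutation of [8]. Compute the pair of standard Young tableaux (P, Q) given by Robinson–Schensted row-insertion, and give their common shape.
P = [1, 3, 8] / [2, 4] / [5] / [6] / [7];  Q = [1, 3, 4] / [2, 6] / [5] / [7] / [8];  common shape = (3, 2, 1, 1, 1)

Row-insert the values π_1, π_2, … into P one at a time, bumping the leftmost entry strictly greater than the inserted value down to the next row. The recording tableau Q records, in position (i, j), the step at which that cell was added to P.
  Insert 7 (step 1): P = [7];  Q = [1]
  Insert 2 (step 2): P = [2] / [7];  Q = [1] / [2]
  Insert 6 (step 3): P = [2, 6] / [7];  Q = [1, 3] / [2]
  Insert 8 (step 4): P = [2, 6, 8] / [7];  Q = [1, 3, 4] / [2]
  Insert 1 (step 5): P = [1, 6, 8] / [2] / [7];  Q = [1, 3, 4] / [2] / [5]
  Insert 5 (step 6): P = [1, 5, 8] / [2, 6] / [7];  Q = [1, 3, 4] / [2, 6] / [5]
  Insert 4 (step 7): P = [1, 4, 8] / [2, 5] / [6] / [7];  Q = [1, 3, 4] / [2, 6] / [5] / [7]
  Insert 3 (step 8): P = [1, 3, 8] / [2, 4] / [5] / [6] / [7];  Q = [1, 3, 4] / [2, 6] / [5] / [7] / [8]
Final shape: (3, 2, 1, 1, 1).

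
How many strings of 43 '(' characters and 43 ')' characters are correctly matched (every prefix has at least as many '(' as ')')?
C_43 = 150853479205085351660700

These balanced parentheses are counted by the Catalan number C_n = (1/(n + 1)) · C(2n, n). For n = 43: C_43 = (1/44) · C(86, 43) = 6637553085023755473070800/44 = 150853479205085351660700.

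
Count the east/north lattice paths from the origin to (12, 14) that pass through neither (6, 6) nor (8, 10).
Number of paths = 4790068

Inclusion–exclusion. Total paths: C(26, 12) = 9657700. Through P₁: C(12, 6)·C(14, 6) = 2774772. Through P₂: C(18, 8)·C(8, 4) = 3063060. Since P₁ is strictly southwest of P₂, a monotone path through both must visit P₁ then P₂; paths through both = C(12, 6)·C(6, 2)·C(8, 4) = 970200. Avoid both = 9657700 − 2774772 − 3063060 + 970200 = 4790068.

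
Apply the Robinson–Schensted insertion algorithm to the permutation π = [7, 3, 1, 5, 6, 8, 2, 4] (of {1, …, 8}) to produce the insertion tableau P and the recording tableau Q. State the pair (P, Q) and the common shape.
P = [1, 2, 4, 8] / [3, 5, 6] / [7];  Q = [1, 4, 5, 6] / [2, 7, 8] / [3];  common shape = (4, 3, 1)

Row-insert the values π_1, π_2, … into P one at a time, bumping the leftmost entry strictly greater than the inserted value down to the next row. The recording tableau Q records, in position (i, j), the step at which that cell was added to P.
  Insert 7 (step 1): P = [7];  Q = [1]
  Insert 3 (step 2): P = [3] / [7];  Q = [1] / [2]
  Insert 1 (step 3): P = [1] / [3] / [7];  Q = [1] / [2] / [3]
  Insert 5 (step 4): P = [1, 5] / [3] / [7];  Q = [1, 4] / [2] / [3]
  Insert 6 (step 5): P = [1, 5, 6] / [3] / [7];  Q = [1, 4, 5] / [2] / [3]
  Insert 8 (step 6): P = [1, 5, 6, 8] / [3] / [7];  Q = [1, 4, 5, 6] / [2] / [3]
  Insert 2 (step 7): P = [1, 2, 6, 8] / [3, 5] / [7];  Q = [1, 4, 5, 6] / [2, 7] / [3]
  Insert 4 (step 8): P = [1, 2, 4, 8] / [3, 5, 6] / [7];  Q = [1, 4, 5, 6] / [2, 7, 8] / [3]
Final shape: (4, 3, 1).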